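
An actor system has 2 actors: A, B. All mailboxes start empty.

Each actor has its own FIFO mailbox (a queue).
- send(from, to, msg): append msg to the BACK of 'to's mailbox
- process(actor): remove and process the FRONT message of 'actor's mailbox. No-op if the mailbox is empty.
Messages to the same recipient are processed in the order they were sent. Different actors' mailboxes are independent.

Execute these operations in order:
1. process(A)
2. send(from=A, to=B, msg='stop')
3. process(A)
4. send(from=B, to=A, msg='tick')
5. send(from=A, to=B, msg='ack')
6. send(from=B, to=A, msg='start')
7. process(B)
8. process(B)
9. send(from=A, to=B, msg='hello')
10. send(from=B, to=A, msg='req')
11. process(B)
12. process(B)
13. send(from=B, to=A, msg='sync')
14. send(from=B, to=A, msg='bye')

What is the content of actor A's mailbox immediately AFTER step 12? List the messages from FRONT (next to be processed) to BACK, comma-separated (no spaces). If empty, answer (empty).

After 1 (process(A)): A:[] B:[]
After 2 (send(from=A, to=B, msg='stop')): A:[] B:[stop]
After 3 (process(A)): A:[] B:[stop]
After 4 (send(from=B, to=A, msg='tick')): A:[tick] B:[stop]
After 5 (send(from=A, to=B, msg='ack')): A:[tick] B:[stop,ack]
After 6 (send(from=B, to=A, msg='start')): A:[tick,start] B:[stop,ack]
After 7 (process(B)): A:[tick,start] B:[ack]
After 8 (process(B)): A:[tick,start] B:[]
After 9 (send(from=A, to=B, msg='hello')): A:[tick,start] B:[hello]
After 10 (send(from=B, to=A, msg='req')): A:[tick,start,req] B:[hello]
After 11 (process(B)): A:[tick,start,req] B:[]
After 12 (process(B)): A:[tick,start,req] B:[]

tick,start,req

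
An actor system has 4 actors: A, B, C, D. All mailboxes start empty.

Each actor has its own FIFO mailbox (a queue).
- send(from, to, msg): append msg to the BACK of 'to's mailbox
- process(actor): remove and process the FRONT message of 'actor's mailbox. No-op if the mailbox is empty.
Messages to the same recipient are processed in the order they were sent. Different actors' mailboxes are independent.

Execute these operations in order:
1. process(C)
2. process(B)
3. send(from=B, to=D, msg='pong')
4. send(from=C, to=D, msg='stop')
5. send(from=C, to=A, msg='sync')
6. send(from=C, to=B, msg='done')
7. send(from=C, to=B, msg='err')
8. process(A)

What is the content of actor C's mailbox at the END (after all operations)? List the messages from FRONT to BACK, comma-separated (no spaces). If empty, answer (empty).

After 1 (process(C)): A:[] B:[] C:[] D:[]
After 2 (process(B)): A:[] B:[] C:[] D:[]
After 3 (send(from=B, to=D, msg='pong')): A:[] B:[] C:[] D:[pong]
After 4 (send(from=C, to=D, msg='stop')): A:[] B:[] C:[] D:[pong,stop]
After 5 (send(from=C, to=A, msg='sync')): A:[sync] B:[] C:[] D:[pong,stop]
After 6 (send(from=C, to=B, msg='done')): A:[sync] B:[done] C:[] D:[pong,stop]
After 7 (send(from=C, to=B, msg='err')): A:[sync] B:[done,err] C:[] D:[pong,stop]
After 8 (process(A)): A:[] B:[done,err] C:[] D:[pong,stop]

Answer: (empty)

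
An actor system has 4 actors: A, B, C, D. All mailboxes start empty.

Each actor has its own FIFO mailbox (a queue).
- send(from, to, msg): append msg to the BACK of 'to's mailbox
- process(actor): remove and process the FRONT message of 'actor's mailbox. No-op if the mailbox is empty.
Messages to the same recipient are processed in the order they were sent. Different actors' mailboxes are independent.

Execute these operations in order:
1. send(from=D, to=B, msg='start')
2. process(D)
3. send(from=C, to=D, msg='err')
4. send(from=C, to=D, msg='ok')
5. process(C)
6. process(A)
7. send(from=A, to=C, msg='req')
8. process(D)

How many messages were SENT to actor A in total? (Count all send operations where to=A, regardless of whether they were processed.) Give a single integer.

After 1 (send(from=D, to=B, msg='start')): A:[] B:[start] C:[] D:[]
After 2 (process(D)): A:[] B:[start] C:[] D:[]
After 3 (send(from=C, to=D, msg='err')): A:[] B:[start] C:[] D:[err]
After 4 (send(from=C, to=D, msg='ok')): A:[] B:[start] C:[] D:[err,ok]
After 5 (process(C)): A:[] B:[start] C:[] D:[err,ok]
After 6 (process(A)): A:[] B:[start] C:[] D:[err,ok]
After 7 (send(from=A, to=C, msg='req')): A:[] B:[start] C:[req] D:[err,ok]
After 8 (process(D)): A:[] B:[start] C:[req] D:[ok]

Answer: 0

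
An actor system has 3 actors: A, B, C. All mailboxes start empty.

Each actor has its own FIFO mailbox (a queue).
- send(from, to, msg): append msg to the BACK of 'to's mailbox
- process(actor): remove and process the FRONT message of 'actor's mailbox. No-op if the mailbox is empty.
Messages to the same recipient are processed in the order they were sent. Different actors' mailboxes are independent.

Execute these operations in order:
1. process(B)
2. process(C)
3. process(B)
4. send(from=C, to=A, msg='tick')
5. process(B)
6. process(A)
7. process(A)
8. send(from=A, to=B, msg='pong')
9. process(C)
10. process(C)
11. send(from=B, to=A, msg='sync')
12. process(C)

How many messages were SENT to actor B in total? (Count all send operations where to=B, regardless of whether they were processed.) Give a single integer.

After 1 (process(B)): A:[] B:[] C:[]
After 2 (process(C)): A:[] B:[] C:[]
After 3 (process(B)): A:[] B:[] C:[]
After 4 (send(from=C, to=A, msg='tick')): A:[tick] B:[] C:[]
After 5 (process(B)): A:[tick] B:[] C:[]
After 6 (process(A)): A:[] B:[] C:[]
After 7 (process(A)): A:[] B:[] C:[]
After 8 (send(from=A, to=B, msg='pong')): A:[] B:[pong] C:[]
After 9 (process(C)): A:[] B:[pong] C:[]
After 10 (process(C)): A:[] B:[pong] C:[]
After 11 (send(from=B, to=A, msg='sync')): A:[sync] B:[pong] C:[]
After 12 (process(C)): A:[sync] B:[pong] C:[]

Answer: 1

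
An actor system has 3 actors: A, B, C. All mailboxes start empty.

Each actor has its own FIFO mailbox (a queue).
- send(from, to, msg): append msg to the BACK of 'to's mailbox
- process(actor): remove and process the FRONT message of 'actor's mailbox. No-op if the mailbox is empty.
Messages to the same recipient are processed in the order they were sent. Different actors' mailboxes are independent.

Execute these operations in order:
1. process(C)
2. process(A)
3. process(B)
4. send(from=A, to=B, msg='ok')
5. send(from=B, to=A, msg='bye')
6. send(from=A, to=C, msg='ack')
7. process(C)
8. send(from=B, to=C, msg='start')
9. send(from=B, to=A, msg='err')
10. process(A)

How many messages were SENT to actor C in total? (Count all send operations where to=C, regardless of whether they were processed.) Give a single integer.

After 1 (process(C)): A:[] B:[] C:[]
After 2 (process(A)): A:[] B:[] C:[]
After 3 (process(B)): A:[] B:[] C:[]
After 4 (send(from=A, to=B, msg='ok')): A:[] B:[ok] C:[]
After 5 (send(from=B, to=A, msg='bye')): A:[bye] B:[ok] C:[]
After 6 (send(from=A, to=C, msg='ack')): A:[bye] B:[ok] C:[ack]
After 7 (process(C)): A:[bye] B:[ok] C:[]
After 8 (send(from=B, to=C, msg='start')): A:[bye] B:[ok] C:[start]
After 9 (send(from=B, to=A, msg='err')): A:[bye,err] B:[ok] C:[start]
After 10 (process(A)): A:[err] B:[ok] C:[start]

Answer: 2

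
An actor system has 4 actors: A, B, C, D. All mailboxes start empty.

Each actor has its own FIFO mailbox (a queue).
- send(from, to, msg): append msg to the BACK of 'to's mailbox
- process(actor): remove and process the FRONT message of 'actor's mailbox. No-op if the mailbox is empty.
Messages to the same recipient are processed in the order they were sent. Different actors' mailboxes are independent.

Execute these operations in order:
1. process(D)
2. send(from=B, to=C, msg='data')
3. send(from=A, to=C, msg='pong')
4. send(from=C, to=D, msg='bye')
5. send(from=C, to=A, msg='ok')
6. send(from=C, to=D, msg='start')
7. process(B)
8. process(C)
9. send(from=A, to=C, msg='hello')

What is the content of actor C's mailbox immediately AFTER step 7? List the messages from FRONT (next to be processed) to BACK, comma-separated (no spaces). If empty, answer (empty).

After 1 (process(D)): A:[] B:[] C:[] D:[]
After 2 (send(from=B, to=C, msg='data')): A:[] B:[] C:[data] D:[]
After 3 (send(from=A, to=C, msg='pong')): A:[] B:[] C:[data,pong] D:[]
After 4 (send(from=C, to=D, msg='bye')): A:[] B:[] C:[data,pong] D:[bye]
After 5 (send(from=C, to=A, msg='ok')): A:[ok] B:[] C:[data,pong] D:[bye]
After 6 (send(from=C, to=D, msg='start')): A:[ok] B:[] C:[data,pong] D:[bye,start]
After 7 (process(B)): A:[ok] B:[] C:[data,pong] D:[bye,start]

data,pong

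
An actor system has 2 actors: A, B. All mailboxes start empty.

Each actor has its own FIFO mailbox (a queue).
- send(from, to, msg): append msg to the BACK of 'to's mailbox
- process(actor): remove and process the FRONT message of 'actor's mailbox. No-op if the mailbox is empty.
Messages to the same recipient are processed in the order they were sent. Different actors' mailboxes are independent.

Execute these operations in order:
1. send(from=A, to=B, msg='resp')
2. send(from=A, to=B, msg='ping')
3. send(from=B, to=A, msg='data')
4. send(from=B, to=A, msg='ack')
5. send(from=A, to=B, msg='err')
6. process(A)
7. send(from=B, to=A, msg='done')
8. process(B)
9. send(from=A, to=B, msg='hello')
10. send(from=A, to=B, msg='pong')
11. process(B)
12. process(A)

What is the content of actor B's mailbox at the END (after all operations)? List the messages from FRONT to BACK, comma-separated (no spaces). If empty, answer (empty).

Answer: err,hello,pong

Derivation:
After 1 (send(from=A, to=B, msg='resp')): A:[] B:[resp]
After 2 (send(from=A, to=B, msg='ping')): A:[] B:[resp,ping]
After 3 (send(from=B, to=A, msg='data')): A:[data] B:[resp,ping]
After 4 (send(from=B, to=A, msg='ack')): A:[data,ack] B:[resp,ping]
After 5 (send(from=A, to=B, msg='err')): A:[data,ack] B:[resp,ping,err]
After 6 (process(A)): A:[ack] B:[resp,ping,err]
After 7 (send(from=B, to=A, msg='done')): A:[ack,done] B:[resp,ping,err]
After 8 (process(B)): A:[ack,done] B:[ping,err]
After 9 (send(from=A, to=B, msg='hello')): A:[ack,done] B:[ping,err,hello]
After 10 (send(from=A, to=B, msg='pong')): A:[ack,done] B:[ping,err,hello,pong]
After 11 (process(B)): A:[ack,done] B:[err,hello,pong]
After 12 (process(A)): A:[done] B:[err,hello,pong]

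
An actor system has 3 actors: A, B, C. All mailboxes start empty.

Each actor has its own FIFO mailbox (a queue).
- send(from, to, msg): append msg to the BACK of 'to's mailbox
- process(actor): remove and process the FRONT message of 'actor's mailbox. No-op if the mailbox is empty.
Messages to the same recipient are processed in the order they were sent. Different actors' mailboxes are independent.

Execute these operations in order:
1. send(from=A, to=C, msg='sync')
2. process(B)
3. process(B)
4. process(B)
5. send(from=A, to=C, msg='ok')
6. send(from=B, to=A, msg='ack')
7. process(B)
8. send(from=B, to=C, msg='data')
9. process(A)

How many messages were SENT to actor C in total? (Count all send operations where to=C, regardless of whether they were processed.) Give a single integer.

Answer: 3

Derivation:
After 1 (send(from=A, to=C, msg='sync')): A:[] B:[] C:[sync]
After 2 (process(B)): A:[] B:[] C:[sync]
After 3 (process(B)): A:[] B:[] C:[sync]
After 4 (process(B)): A:[] B:[] C:[sync]
After 5 (send(from=A, to=C, msg='ok')): A:[] B:[] C:[sync,ok]
After 6 (send(from=B, to=A, msg='ack')): A:[ack] B:[] C:[sync,ok]
After 7 (process(B)): A:[ack] B:[] C:[sync,ok]
After 8 (send(from=B, to=C, msg='data')): A:[ack] B:[] C:[sync,ok,data]
After 9 (process(A)): A:[] B:[] C:[sync,ok,data]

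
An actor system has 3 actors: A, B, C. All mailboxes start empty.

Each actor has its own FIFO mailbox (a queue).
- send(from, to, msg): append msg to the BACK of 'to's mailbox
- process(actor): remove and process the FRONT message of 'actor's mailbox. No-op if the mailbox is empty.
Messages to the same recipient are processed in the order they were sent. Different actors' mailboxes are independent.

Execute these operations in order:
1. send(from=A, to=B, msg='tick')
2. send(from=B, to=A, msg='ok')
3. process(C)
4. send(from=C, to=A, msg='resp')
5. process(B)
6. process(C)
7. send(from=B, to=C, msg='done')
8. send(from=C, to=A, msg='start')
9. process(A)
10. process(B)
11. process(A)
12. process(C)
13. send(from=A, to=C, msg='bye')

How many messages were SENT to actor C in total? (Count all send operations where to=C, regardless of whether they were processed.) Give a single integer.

Answer: 2

Derivation:
After 1 (send(from=A, to=B, msg='tick')): A:[] B:[tick] C:[]
After 2 (send(from=B, to=A, msg='ok')): A:[ok] B:[tick] C:[]
After 3 (process(C)): A:[ok] B:[tick] C:[]
After 4 (send(from=C, to=A, msg='resp')): A:[ok,resp] B:[tick] C:[]
After 5 (process(B)): A:[ok,resp] B:[] C:[]
After 6 (process(C)): A:[ok,resp] B:[] C:[]
After 7 (send(from=B, to=C, msg='done')): A:[ok,resp] B:[] C:[done]
After 8 (send(from=C, to=A, msg='start')): A:[ok,resp,start] B:[] C:[done]
After 9 (process(A)): A:[resp,start] B:[] C:[done]
After 10 (process(B)): A:[resp,start] B:[] C:[done]
After 11 (process(A)): A:[start] B:[] C:[done]
After 12 (process(C)): A:[start] B:[] C:[]
After 13 (send(from=A, to=C, msg='bye')): A:[start] B:[] C:[bye]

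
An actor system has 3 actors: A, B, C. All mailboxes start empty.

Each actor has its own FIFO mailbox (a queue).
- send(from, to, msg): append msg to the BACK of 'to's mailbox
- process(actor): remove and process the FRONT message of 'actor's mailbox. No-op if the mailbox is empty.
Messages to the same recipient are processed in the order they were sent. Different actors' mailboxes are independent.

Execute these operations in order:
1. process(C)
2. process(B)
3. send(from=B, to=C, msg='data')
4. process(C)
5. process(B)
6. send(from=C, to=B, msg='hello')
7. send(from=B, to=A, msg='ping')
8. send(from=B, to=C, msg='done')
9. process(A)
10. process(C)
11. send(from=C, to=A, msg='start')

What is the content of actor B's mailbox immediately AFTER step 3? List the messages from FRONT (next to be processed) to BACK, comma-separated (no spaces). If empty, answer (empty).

After 1 (process(C)): A:[] B:[] C:[]
After 2 (process(B)): A:[] B:[] C:[]
After 3 (send(from=B, to=C, msg='data')): A:[] B:[] C:[data]

(empty)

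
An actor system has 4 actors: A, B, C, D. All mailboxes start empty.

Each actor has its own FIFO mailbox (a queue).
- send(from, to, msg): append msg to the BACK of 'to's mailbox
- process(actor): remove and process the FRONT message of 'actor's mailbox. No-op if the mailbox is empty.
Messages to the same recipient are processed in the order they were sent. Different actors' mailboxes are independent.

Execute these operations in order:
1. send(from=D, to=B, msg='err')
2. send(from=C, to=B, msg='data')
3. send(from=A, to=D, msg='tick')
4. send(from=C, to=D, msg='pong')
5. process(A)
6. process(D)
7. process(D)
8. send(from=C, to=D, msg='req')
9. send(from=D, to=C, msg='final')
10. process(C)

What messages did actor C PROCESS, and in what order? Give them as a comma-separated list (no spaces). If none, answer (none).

After 1 (send(from=D, to=B, msg='err')): A:[] B:[err] C:[] D:[]
After 2 (send(from=C, to=B, msg='data')): A:[] B:[err,data] C:[] D:[]
After 3 (send(from=A, to=D, msg='tick')): A:[] B:[err,data] C:[] D:[tick]
After 4 (send(from=C, to=D, msg='pong')): A:[] B:[err,data] C:[] D:[tick,pong]
After 5 (process(A)): A:[] B:[err,data] C:[] D:[tick,pong]
After 6 (process(D)): A:[] B:[err,data] C:[] D:[pong]
After 7 (process(D)): A:[] B:[err,data] C:[] D:[]
After 8 (send(from=C, to=D, msg='req')): A:[] B:[err,data] C:[] D:[req]
After 9 (send(from=D, to=C, msg='final')): A:[] B:[err,data] C:[final] D:[req]
After 10 (process(C)): A:[] B:[err,data] C:[] D:[req]

Answer: final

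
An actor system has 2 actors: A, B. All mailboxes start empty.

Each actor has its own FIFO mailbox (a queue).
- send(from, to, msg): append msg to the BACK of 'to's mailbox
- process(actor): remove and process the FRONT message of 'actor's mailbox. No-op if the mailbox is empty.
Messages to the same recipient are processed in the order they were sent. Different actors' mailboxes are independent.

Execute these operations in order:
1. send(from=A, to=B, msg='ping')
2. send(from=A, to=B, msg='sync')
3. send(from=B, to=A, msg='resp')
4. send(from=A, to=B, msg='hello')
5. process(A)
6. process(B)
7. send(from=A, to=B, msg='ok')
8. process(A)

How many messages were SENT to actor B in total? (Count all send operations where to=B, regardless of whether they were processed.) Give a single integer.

Answer: 4

Derivation:
After 1 (send(from=A, to=B, msg='ping')): A:[] B:[ping]
After 2 (send(from=A, to=B, msg='sync')): A:[] B:[ping,sync]
After 3 (send(from=B, to=A, msg='resp')): A:[resp] B:[ping,sync]
After 4 (send(from=A, to=B, msg='hello')): A:[resp] B:[ping,sync,hello]
After 5 (process(A)): A:[] B:[ping,sync,hello]
After 6 (process(B)): A:[] B:[sync,hello]
After 7 (send(from=A, to=B, msg='ok')): A:[] B:[sync,hello,ok]
After 8 (process(A)): A:[] B:[sync,hello,ok]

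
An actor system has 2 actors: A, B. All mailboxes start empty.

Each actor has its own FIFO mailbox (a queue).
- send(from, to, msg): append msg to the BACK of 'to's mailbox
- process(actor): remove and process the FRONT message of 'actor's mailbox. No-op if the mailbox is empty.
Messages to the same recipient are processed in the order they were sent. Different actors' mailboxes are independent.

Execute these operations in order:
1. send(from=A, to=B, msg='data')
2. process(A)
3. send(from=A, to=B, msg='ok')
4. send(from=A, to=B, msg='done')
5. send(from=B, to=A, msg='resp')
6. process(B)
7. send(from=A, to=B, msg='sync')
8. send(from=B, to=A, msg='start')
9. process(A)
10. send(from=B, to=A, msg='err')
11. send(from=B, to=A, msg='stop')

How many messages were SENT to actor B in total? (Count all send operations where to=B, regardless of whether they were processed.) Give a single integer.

After 1 (send(from=A, to=B, msg='data')): A:[] B:[data]
After 2 (process(A)): A:[] B:[data]
After 3 (send(from=A, to=B, msg='ok')): A:[] B:[data,ok]
After 4 (send(from=A, to=B, msg='done')): A:[] B:[data,ok,done]
After 5 (send(from=B, to=A, msg='resp')): A:[resp] B:[data,ok,done]
After 6 (process(B)): A:[resp] B:[ok,done]
After 7 (send(from=A, to=B, msg='sync')): A:[resp] B:[ok,done,sync]
After 8 (send(from=B, to=A, msg='start')): A:[resp,start] B:[ok,done,sync]
After 9 (process(A)): A:[start] B:[ok,done,sync]
After 10 (send(from=B, to=A, msg='err')): A:[start,err] B:[ok,done,sync]
After 11 (send(from=B, to=A, msg='stop')): A:[start,err,stop] B:[ok,done,sync]

Answer: 4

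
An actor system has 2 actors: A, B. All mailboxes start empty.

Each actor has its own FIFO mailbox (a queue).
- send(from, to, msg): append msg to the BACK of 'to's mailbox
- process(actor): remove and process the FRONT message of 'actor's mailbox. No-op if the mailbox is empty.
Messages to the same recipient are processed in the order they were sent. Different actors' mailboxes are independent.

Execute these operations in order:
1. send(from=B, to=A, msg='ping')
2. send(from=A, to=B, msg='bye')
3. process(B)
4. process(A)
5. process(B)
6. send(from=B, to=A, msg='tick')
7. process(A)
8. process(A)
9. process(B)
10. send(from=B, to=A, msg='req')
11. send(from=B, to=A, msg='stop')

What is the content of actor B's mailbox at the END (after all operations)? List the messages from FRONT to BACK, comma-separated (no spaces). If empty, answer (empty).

Answer: (empty)

Derivation:
After 1 (send(from=B, to=A, msg='ping')): A:[ping] B:[]
After 2 (send(from=A, to=B, msg='bye')): A:[ping] B:[bye]
After 3 (process(B)): A:[ping] B:[]
After 4 (process(A)): A:[] B:[]
After 5 (process(B)): A:[] B:[]
After 6 (send(from=B, to=A, msg='tick')): A:[tick] B:[]
After 7 (process(A)): A:[] B:[]
After 8 (process(A)): A:[] B:[]
After 9 (process(B)): A:[] B:[]
After 10 (send(from=B, to=A, msg='req')): A:[req] B:[]
After 11 (send(from=B, to=A, msg='stop')): A:[req,stop] B:[]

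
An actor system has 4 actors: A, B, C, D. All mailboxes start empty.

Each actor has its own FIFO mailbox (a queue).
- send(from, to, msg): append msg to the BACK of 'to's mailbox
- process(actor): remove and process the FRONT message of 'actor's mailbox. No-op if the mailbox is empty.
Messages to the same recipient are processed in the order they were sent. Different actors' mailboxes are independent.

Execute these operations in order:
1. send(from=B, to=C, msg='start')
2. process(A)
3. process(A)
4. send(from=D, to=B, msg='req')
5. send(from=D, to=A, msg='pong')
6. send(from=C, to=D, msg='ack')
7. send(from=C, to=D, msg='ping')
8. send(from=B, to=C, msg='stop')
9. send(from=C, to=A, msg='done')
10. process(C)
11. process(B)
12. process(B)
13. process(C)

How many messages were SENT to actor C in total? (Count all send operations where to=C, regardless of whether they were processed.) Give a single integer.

After 1 (send(from=B, to=C, msg='start')): A:[] B:[] C:[start] D:[]
After 2 (process(A)): A:[] B:[] C:[start] D:[]
After 3 (process(A)): A:[] B:[] C:[start] D:[]
After 4 (send(from=D, to=B, msg='req')): A:[] B:[req] C:[start] D:[]
After 5 (send(from=D, to=A, msg='pong')): A:[pong] B:[req] C:[start] D:[]
After 6 (send(from=C, to=D, msg='ack')): A:[pong] B:[req] C:[start] D:[ack]
After 7 (send(from=C, to=D, msg='ping')): A:[pong] B:[req] C:[start] D:[ack,ping]
After 8 (send(from=B, to=C, msg='stop')): A:[pong] B:[req] C:[start,stop] D:[ack,ping]
After 9 (send(from=C, to=A, msg='done')): A:[pong,done] B:[req] C:[start,stop] D:[ack,ping]
After 10 (process(C)): A:[pong,done] B:[req] C:[stop] D:[ack,ping]
After 11 (process(B)): A:[pong,done] B:[] C:[stop] D:[ack,ping]
After 12 (process(B)): A:[pong,done] B:[] C:[stop] D:[ack,ping]
After 13 (process(C)): A:[pong,done] B:[] C:[] D:[ack,ping]

Answer: 2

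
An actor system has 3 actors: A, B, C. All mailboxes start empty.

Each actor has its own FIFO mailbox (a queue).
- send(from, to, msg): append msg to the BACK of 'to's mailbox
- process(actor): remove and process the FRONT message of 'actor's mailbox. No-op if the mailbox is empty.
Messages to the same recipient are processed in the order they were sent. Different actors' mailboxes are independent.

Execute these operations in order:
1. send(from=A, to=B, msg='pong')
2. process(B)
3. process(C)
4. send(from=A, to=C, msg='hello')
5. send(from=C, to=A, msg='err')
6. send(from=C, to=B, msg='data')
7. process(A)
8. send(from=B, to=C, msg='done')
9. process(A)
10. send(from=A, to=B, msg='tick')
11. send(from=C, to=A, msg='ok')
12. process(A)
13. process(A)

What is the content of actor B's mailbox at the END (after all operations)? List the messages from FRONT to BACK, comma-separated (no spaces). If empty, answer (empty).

Answer: data,tick

Derivation:
After 1 (send(from=A, to=B, msg='pong')): A:[] B:[pong] C:[]
After 2 (process(B)): A:[] B:[] C:[]
After 3 (process(C)): A:[] B:[] C:[]
After 4 (send(from=A, to=C, msg='hello')): A:[] B:[] C:[hello]
After 5 (send(from=C, to=A, msg='err')): A:[err] B:[] C:[hello]
After 6 (send(from=C, to=B, msg='data')): A:[err] B:[data] C:[hello]
After 7 (process(A)): A:[] B:[data] C:[hello]
After 8 (send(from=B, to=C, msg='done')): A:[] B:[data] C:[hello,done]
After 9 (process(A)): A:[] B:[data] C:[hello,done]
After 10 (send(from=A, to=B, msg='tick')): A:[] B:[data,tick] C:[hello,done]
After 11 (send(from=C, to=A, msg='ok')): A:[ok] B:[data,tick] C:[hello,done]
After 12 (process(A)): A:[] B:[data,tick] C:[hello,done]
After 13 (process(A)): A:[] B:[data,tick] C:[hello,done]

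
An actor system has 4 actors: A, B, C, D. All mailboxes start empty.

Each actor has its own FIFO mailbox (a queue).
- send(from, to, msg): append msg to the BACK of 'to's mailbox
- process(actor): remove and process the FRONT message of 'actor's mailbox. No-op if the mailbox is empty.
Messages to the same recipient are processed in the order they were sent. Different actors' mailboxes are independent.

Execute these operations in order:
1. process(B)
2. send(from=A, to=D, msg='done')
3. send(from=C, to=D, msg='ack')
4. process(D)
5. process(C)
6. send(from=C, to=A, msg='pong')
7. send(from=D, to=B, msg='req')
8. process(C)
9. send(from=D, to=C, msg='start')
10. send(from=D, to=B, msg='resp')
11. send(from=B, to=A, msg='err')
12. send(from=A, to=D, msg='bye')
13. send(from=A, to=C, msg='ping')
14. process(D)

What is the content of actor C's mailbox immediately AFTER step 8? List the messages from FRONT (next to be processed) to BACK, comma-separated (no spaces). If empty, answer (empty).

After 1 (process(B)): A:[] B:[] C:[] D:[]
After 2 (send(from=A, to=D, msg='done')): A:[] B:[] C:[] D:[done]
After 3 (send(from=C, to=D, msg='ack')): A:[] B:[] C:[] D:[done,ack]
After 4 (process(D)): A:[] B:[] C:[] D:[ack]
After 5 (process(C)): A:[] B:[] C:[] D:[ack]
After 6 (send(from=C, to=A, msg='pong')): A:[pong] B:[] C:[] D:[ack]
After 7 (send(from=D, to=B, msg='req')): A:[pong] B:[req] C:[] D:[ack]
After 8 (process(C)): A:[pong] B:[req] C:[] D:[ack]

(empty)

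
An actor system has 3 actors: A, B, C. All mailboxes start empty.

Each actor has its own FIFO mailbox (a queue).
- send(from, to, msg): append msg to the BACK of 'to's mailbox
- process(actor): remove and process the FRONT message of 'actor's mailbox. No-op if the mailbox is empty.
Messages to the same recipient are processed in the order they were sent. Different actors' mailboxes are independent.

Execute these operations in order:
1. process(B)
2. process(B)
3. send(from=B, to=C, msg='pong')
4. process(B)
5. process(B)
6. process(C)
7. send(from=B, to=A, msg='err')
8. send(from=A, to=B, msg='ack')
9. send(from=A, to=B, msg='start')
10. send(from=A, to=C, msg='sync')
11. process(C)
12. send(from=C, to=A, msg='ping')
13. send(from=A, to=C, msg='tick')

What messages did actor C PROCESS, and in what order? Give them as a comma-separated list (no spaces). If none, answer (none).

Answer: pong,sync

Derivation:
After 1 (process(B)): A:[] B:[] C:[]
After 2 (process(B)): A:[] B:[] C:[]
After 3 (send(from=B, to=C, msg='pong')): A:[] B:[] C:[pong]
After 4 (process(B)): A:[] B:[] C:[pong]
After 5 (process(B)): A:[] B:[] C:[pong]
After 6 (process(C)): A:[] B:[] C:[]
After 7 (send(from=B, to=A, msg='err')): A:[err] B:[] C:[]
After 8 (send(from=A, to=B, msg='ack')): A:[err] B:[ack] C:[]
After 9 (send(from=A, to=B, msg='start')): A:[err] B:[ack,start] C:[]
After 10 (send(from=A, to=C, msg='sync')): A:[err] B:[ack,start] C:[sync]
After 11 (process(C)): A:[err] B:[ack,start] C:[]
After 12 (send(from=C, to=A, msg='ping')): A:[err,ping] B:[ack,start] C:[]
After 13 (send(from=A, to=C, msg='tick')): A:[err,ping] B:[ack,start] C:[tick]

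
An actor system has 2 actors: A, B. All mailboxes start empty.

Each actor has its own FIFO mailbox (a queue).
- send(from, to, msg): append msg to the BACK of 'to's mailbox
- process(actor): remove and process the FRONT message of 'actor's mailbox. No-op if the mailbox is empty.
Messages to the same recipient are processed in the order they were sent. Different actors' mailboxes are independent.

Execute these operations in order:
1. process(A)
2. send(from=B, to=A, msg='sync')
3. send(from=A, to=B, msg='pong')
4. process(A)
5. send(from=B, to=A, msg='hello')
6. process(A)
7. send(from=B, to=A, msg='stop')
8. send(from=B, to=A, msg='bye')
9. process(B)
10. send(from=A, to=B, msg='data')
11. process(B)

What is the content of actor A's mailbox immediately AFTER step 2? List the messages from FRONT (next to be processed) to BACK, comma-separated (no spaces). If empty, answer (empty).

After 1 (process(A)): A:[] B:[]
After 2 (send(from=B, to=A, msg='sync')): A:[sync] B:[]

sync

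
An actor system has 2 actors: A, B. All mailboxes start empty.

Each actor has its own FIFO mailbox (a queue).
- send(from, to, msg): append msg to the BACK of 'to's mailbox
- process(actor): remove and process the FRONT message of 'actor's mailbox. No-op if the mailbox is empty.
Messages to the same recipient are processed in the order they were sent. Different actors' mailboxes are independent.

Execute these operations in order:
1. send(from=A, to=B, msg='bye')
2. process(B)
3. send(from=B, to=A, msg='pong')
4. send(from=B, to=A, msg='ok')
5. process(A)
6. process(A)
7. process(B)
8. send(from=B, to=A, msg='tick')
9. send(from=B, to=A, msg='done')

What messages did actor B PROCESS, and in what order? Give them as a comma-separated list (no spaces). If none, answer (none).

After 1 (send(from=A, to=B, msg='bye')): A:[] B:[bye]
After 2 (process(B)): A:[] B:[]
After 3 (send(from=B, to=A, msg='pong')): A:[pong] B:[]
After 4 (send(from=B, to=A, msg='ok')): A:[pong,ok] B:[]
After 5 (process(A)): A:[ok] B:[]
After 6 (process(A)): A:[] B:[]
After 7 (process(B)): A:[] B:[]
After 8 (send(from=B, to=A, msg='tick')): A:[tick] B:[]
After 9 (send(from=B, to=A, msg='done')): A:[tick,done] B:[]

Answer: bye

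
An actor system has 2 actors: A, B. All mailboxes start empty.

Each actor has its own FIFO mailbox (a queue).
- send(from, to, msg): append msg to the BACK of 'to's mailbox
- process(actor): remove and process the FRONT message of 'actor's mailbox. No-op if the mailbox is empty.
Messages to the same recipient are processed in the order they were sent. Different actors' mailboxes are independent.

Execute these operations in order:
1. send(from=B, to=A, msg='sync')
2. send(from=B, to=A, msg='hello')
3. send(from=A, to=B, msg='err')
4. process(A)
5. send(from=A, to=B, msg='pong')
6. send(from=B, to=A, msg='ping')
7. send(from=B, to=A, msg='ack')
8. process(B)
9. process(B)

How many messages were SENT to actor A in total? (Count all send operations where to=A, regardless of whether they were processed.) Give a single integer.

After 1 (send(from=B, to=A, msg='sync')): A:[sync] B:[]
After 2 (send(from=B, to=A, msg='hello')): A:[sync,hello] B:[]
After 3 (send(from=A, to=B, msg='err')): A:[sync,hello] B:[err]
After 4 (process(A)): A:[hello] B:[err]
After 5 (send(from=A, to=B, msg='pong')): A:[hello] B:[err,pong]
After 6 (send(from=B, to=A, msg='ping')): A:[hello,ping] B:[err,pong]
After 7 (send(from=B, to=A, msg='ack')): A:[hello,ping,ack] B:[err,pong]
After 8 (process(B)): A:[hello,ping,ack] B:[pong]
After 9 (process(B)): A:[hello,ping,ack] B:[]

Answer: 4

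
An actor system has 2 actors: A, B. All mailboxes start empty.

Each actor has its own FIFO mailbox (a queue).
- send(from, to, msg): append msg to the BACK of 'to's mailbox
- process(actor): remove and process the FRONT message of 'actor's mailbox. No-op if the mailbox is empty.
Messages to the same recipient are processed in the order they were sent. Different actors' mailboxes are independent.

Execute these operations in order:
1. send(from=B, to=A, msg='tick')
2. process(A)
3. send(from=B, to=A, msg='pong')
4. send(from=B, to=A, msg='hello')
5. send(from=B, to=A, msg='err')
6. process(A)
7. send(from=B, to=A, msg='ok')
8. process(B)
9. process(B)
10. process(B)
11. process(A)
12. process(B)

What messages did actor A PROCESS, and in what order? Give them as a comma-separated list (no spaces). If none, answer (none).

Answer: tick,pong,hello

Derivation:
After 1 (send(from=B, to=A, msg='tick')): A:[tick] B:[]
After 2 (process(A)): A:[] B:[]
After 3 (send(from=B, to=A, msg='pong')): A:[pong] B:[]
After 4 (send(from=B, to=A, msg='hello')): A:[pong,hello] B:[]
After 5 (send(from=B, to=A, msg='err')): A:[pong,hello,err] B:[]
After 6 (process(A)): A:[hello,err] B:[]
After 7 (send(from=B, to=A, msg='ok')): A:[hello,err,ok] B:[]
After 8 (process(B)): A:[hello,err,ok] B:[]
After 9 (process(B)): A:[hello,err,ok] B:[]
After 10 (process(B)): A:[hello,err,ok] B:[]
After 11 (process(A)): A:[err,ok] B:[]
After 12 (process(B)): A:[err,ok] B:[]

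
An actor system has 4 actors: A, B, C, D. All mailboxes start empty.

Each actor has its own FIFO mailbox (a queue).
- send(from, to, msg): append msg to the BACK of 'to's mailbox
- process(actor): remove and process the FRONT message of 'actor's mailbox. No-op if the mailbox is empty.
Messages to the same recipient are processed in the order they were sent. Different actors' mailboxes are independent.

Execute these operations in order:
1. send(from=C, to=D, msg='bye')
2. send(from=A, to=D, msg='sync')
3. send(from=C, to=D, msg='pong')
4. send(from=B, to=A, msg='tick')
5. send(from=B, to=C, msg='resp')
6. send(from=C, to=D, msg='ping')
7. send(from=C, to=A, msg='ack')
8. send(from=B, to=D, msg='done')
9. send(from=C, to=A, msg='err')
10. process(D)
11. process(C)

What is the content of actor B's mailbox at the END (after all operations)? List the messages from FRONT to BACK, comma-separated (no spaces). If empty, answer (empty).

After 1 (send(from=C, to=D, msg='bye')): A:[] B:[] C:[] D:[bye]
After 2 (send(from=A, to=D, msg='sync')): A:[] B:[] C:[] D:[bye,sync]
After 3 (send(from=C, to=D, msg='pong')): A:[] B:[] C:[] D:[bye,sync,pong]
After 4 (send(from=B, to=A, msg='tick')): A:[tick] B:[] C:[] D:[bye,sync,pong]
After 5 (send(from=B, to=C, msg='resp')): A:[tick] B:[] C:[resp] D:[bye,sync,pong]
After 6 (send(from=C, to=D, msg='ping')): A:[tick] B:[] C:[resp] D:[bye,sync,pong,ping]
After 7 (send(from=C, to=A, msg='ack')): A:[tick,ack] B:[] C:[resp] D:[bye,sync,pong,ping]
After 8 (send(from=B, to=D, msg='done')): A:[tick,ack] B:[] C:[resp] D:[bye,sync,pong,ping,done]
After 9 (send(from=C, to=A, msg='err')): A:[tick,ack,err] B:[] C:[resp] D:[bye,sync,pong,ping,done]
After 10 (process(D)): A:[tick,ack,err] B:[] C:[resp] D:[sync,pong,ping,done]
After 11 (process(C)): A:[tick,ack,err] B:[] C:[] D:[sync,pong,ping,done]

Answer: (empty)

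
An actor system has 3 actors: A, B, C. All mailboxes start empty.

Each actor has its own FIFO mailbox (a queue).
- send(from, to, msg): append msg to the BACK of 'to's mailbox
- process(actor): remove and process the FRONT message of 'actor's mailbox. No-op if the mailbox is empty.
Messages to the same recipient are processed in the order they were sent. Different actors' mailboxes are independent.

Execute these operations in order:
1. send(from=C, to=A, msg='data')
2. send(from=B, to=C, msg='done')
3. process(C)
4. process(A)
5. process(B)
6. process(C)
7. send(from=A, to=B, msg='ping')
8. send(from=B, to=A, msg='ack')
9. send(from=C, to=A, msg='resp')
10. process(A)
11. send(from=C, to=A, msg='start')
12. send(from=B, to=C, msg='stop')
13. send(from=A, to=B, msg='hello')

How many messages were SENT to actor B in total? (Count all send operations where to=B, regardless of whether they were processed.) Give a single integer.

Answer: 2

Derivation:
After 1 (send(from=C, to=A, msg='data')): A:[data] B:[] C:[]
After 2 (send(from=B, to=C, msg='done')): A:[data] B:[] C:[done]
After 3 (process(C)): A:[data] B:[] C:[]
After 4 (process(A)): A:[] B:[] C:[]
After 5 (process(B)): A:[] B:[] C:[]
After 6 (process(C)): A:[] B:[] C:[]
After 7 (send(from=A, to=B, msg='ping')): A:[] B:[ping] C:[]
After 8 (send(from=B, to=A, msg='ack')): A:[ack] B:[ping] C:[]
After 9 (send(from=C, to=A, msg='resp')): A:[ack,resp] B:[ping] C:[]
After 10 (process(A)): A:[resp] B:[ping] C:[]
After 11 (send(from=C, to=A, msg='start')): A:[resp,start] B:[ping] C:[]
After 12 (send(from=B, to=C, msg='stop')): A:[resp,start] B:[ping] C:[stop]
After 13 (send(from=A, to=B, msg='hello')): A:[resp,start] B:[ping,hello] C:[stop]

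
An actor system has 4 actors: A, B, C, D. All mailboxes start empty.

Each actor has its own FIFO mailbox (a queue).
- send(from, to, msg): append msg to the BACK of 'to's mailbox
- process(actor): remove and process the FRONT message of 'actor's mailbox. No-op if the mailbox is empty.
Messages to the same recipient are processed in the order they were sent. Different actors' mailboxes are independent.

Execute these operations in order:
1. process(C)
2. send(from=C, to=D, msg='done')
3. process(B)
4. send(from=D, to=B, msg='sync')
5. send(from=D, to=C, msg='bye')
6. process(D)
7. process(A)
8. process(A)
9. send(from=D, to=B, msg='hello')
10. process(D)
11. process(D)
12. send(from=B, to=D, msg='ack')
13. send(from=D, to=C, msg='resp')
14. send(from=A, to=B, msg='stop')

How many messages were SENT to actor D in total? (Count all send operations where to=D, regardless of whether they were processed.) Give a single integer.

After 1 (process(C)): A:[] B:[] C:[] D:[]
After 2 (send(from=C, to=D, msg='done')): A:[] B:[] C:[] D:[done]
After 3 (process(B)): A:[] B:[] C:[] D:[done]
After 4 (send(from=D, to=B, msg='sync')): A:[] B:[sync] C:[] D:[done]
After 5 (send(from=D, to=C, msg='bye')): A:[] B:[sync] C:[bye] D:[done]
After 6 (process(D)): A:[] B:[sync] C:[bye] D:[]
After 7 (process(A)): A:[] B:[sync] C:[bye] D:[]
After 8 (process(A)): A:[] B:[sync] C:[bye] D:[]
After 9 (send(from=D, to=B, msg='hello')): A:[] B:[sync,hello] C:[bye] D:[]
After 10 (process(D)): A:[] B:[sync,hello] C:[bye] D:[]
After 11 (process(D)): A:[] B:[sync,hello] C:[bye] D:[]
After 12 (send(from=B, to=D, msg='ack')): A:[] B:[sync,hello] C:[bye] D:[ack]
After 13 (send(from=D, to=C, msg='resp')): A:[] B:[sync,hello] C:[bye,resp] D:[ack]
After 14 (send(from=A, to=B, msg='stop')): A:[] B:[sync,hello,stop] C:[bye,resp] D:[ack]

Answer: 2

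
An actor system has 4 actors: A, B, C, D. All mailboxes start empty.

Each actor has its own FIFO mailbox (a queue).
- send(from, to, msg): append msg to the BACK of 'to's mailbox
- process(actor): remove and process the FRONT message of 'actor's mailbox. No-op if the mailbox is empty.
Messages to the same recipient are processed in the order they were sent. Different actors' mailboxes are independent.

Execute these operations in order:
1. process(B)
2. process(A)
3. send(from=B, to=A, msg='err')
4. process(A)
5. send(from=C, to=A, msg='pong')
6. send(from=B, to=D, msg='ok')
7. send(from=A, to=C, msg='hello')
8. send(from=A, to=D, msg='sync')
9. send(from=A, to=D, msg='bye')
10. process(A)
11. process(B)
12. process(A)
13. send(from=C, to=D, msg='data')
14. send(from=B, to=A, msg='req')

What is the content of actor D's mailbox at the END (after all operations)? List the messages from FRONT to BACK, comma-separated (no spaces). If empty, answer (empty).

After 1 (process(B)): A:[] B:[] C:[] D:[]
After 2 (process(A)): A:[] B:[] C:[] D:[]
After 3 (send(from=B, to=A, msg='err')): A:[err] B:[] C:[] D:[]
After 4 (process(A)): A:[] B:[] C:[] D:[]
After 5 (send(from=C, to=A, msg='pong')): A:[pong] B:[] C:[] D:[]
After 6 (send(from=B, to=D, msg='ok')): A:[pong] B:[] C:[] D:[ok]
After 7 (send(from=A, to=C, msg='hello')): A:[pong] B:[] C:[hello] D:[ok]
After 8 (send(from=A, to=D, msg='sync')): A:[pong] B:[] C:[hello] D:[ok,sync]
After 9 (send(from=A, to=D, msg='bye')): A:[pong] B:[] C:[hello] D:[ok,sync,bye]
After 10 (process(A)): A:[] B:[] C:[hello] D:[ok,sync,bye]
After 11 (process(B)): A:[] B:[] C:[hello] D:[ok,sync,bye]
After 12 (process(A)): A:[] B:[] C:[hello] D:[ok,sync,bye]
After 13 (send(from=C, to=D, msg='data')): A:[] B:[] C:[hello] D:[ok,sync,bye,data]
After 14 (send(from=B, to=A, msg='req')): A:[req] B:[] C:[hello] D:[ok,sync,bye,data]

Answer: ok,sync,bye,data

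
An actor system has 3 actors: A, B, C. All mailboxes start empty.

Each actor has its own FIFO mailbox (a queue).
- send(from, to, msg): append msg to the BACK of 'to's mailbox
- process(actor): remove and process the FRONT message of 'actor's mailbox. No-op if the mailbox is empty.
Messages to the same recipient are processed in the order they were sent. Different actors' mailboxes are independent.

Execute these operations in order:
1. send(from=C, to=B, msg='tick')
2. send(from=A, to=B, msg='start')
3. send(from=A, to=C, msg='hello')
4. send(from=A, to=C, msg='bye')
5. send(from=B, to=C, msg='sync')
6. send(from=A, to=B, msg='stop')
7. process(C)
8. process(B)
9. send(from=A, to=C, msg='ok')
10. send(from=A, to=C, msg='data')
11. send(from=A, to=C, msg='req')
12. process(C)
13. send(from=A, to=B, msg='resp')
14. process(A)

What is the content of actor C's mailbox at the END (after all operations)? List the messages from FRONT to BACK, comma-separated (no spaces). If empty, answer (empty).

Answer: sync,ok,data,req

Derivation:
After 1 (send(from=C, to=B, msg='tick')): A:[] B:[tick] C:[]
After 2 (send(from=A, to=B, msg='start')): A:[] B:[tick,start] C:[]
After 3 (send(from=A, to=C, msg='hello')): A:[] B:[tick,start] C:[hello]
After 4 (send(from=A, to=C, msg='bye')): A:[] B:[tick,start] C:[hello,bye]
After 5 (send(from=B, to=C, msg='sync')): A:[] B:[tick,start] C:[hello,bye,sync]
After 6 (send(from=A, to=B, msg='stop')): A:[] B:[tick,start,stop] C:[hello,bye,sync]
After 7 (process(C)): A:[] B:[tick,start,stop] C:[bye,sync]
After 8 (process(B)): A:[] B:[start,stop] C:[bye,sync]
After 9 (send(from=A, to=C, msg='ok')): A:[] B:[start,stop] C:[bye,sync,ok]
After 10 (send(from=A, to=C, msg='data')): A:[] B:[start,stop] C:[bye,sync,ok,data]
After 11 (send(from=A, to=C, msg='req')): A:[] B:[start,stop] C:[bye,sync,ok,data,req]
After 12 (process(C)): A:[] B:[start,stop] C:[sync,ok,data,req]
After 13 (send(from=A, to=B, msg='resp')): A:[] B:[start,stop,resp] C:[sync,ok,data,req]
After 14 (process(A)): A:[] B:[start,stop,resp] C:[sync,ok,data,req]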